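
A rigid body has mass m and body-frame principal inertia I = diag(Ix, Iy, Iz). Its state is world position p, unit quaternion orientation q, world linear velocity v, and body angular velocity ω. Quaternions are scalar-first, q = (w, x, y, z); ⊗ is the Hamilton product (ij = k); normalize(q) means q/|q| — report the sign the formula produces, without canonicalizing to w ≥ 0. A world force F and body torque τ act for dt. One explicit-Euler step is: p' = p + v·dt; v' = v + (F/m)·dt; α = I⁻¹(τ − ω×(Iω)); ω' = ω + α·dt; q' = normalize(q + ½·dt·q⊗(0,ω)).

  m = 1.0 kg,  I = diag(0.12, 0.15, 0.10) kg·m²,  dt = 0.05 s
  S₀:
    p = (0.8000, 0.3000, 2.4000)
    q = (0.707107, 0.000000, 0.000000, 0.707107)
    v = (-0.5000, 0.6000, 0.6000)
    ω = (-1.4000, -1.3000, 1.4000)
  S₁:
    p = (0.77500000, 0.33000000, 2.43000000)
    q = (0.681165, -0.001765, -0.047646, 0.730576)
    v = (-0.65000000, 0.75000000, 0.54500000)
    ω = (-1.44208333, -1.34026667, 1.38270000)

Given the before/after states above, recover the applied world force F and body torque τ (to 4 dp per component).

Δv = v₁−v₀ = (-0.15000000, 0.15000000, -0.05500000)
F = m·Δv/dt = (-3.0000, 3.0000, -1.1000)
Δω = ω₁−ω₀ = (-0.04208333, -0.04026667, -0.01730000)
τ = I·(Δω/dt) + ω₀×(Iω₀) = (-0.0100, -0.1600, 0.0200)

F = (-3.0000, 3.0000, -1.1000)
τ = (-0.0100, -0.1600, 0.0200)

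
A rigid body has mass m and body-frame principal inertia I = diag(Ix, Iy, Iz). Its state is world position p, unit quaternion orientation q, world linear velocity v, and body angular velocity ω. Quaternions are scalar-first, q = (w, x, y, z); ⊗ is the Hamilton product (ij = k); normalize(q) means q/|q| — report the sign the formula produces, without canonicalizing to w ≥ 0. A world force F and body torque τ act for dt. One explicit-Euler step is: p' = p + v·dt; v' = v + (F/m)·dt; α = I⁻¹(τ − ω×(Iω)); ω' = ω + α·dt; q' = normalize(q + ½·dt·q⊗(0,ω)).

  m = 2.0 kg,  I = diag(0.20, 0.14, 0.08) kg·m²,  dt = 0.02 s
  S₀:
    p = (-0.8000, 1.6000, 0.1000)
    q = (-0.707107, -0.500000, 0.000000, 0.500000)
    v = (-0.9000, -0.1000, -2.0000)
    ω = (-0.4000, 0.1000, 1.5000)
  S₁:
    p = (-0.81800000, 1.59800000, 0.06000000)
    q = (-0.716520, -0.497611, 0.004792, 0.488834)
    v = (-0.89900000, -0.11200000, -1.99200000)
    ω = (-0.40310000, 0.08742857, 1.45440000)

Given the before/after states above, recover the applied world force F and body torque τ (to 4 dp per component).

v₁ − v₀ = (0.00100000, -0.01200000, 0.00800000)
applied force F = (0.1000, -1.2000, 0.8000)
ω₁ − ω₀ = (-0.00310000, -0.01257143, -0.04560000)
applied torque τ = (-0.0400, -0.1600, -0.1800)

F = (0.1000, -1.2000, 0.8000)
τ = (-0.0400, -0.1600, -0.1800)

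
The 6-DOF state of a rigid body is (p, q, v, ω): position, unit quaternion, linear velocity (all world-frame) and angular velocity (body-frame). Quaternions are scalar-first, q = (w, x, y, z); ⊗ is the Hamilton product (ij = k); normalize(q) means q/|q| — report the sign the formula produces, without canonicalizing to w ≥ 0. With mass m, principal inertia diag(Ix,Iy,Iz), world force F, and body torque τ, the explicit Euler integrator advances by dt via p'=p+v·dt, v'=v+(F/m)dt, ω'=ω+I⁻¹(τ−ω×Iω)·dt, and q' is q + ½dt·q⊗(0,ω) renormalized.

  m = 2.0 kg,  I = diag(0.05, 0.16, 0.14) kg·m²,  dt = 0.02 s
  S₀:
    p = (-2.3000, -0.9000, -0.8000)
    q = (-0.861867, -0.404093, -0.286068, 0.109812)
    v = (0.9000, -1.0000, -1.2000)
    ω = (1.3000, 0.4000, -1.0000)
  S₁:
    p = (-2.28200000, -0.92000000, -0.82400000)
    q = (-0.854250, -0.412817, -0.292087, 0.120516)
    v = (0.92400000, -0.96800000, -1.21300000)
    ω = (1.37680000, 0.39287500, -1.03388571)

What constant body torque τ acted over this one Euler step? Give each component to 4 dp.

τ = (0.2000, 0.0600, -0.1800)

rate change Δω = (0.07680000, -0.00712500, -0.03388571)
τ = I·(Δω/dt) + ω₀×(Iω₀) = (0.2000, 0.0600, -0.1800)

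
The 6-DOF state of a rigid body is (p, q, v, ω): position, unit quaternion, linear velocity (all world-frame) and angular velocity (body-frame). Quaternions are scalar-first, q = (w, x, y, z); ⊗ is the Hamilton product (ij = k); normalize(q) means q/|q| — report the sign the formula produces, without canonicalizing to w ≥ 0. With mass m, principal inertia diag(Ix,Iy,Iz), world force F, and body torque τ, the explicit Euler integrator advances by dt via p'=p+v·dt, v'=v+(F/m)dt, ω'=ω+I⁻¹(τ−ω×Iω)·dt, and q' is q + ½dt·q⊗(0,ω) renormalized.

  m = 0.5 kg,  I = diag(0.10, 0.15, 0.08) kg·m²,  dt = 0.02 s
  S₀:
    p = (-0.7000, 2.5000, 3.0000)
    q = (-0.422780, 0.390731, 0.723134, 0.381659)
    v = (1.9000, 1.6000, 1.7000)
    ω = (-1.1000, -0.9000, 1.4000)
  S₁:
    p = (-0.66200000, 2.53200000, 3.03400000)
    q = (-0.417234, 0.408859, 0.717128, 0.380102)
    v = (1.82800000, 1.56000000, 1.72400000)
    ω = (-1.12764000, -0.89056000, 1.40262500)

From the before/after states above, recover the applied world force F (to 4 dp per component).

velocity change Δv = (-0.07200000, -0.04000000, 0.02400000)
F = m·Δv/dt = (-1.8000, -1.0000, 0.6000)

F = (-1.8000, -1.0000, 0.6000)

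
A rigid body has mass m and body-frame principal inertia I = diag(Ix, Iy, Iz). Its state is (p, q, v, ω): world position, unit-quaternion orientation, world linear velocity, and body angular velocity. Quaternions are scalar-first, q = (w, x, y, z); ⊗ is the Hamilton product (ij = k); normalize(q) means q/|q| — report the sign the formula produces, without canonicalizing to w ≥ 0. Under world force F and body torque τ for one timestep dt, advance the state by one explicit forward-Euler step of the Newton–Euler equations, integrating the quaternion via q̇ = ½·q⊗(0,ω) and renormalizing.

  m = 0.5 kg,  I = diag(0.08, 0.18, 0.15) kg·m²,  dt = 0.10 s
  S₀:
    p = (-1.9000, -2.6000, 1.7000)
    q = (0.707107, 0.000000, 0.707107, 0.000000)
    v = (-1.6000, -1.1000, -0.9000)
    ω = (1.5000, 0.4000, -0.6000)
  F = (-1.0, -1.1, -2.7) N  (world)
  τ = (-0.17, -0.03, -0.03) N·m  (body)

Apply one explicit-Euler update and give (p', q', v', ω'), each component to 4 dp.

p + v·dt = (-2.0600, -2.7100, 1.6100)
new velocity v' = (-1.8000, -1.3200, -1.4400)
α = I⁻¹(τ − ω×Iω) = (-2.2150, -0.5167, -0.6000)
new body rate ω' = (1.2785, 0.3483, -0.6600)
Hamilton product q⊗(0,ω) = (-0.2828428, 0.6363963, 0.2828428, -1.4849247)
q' = normalize(q + ½dt·q⊗(0,ω)) = (0.6906, 0.0317, 0.7188, -0.0740)

p' = (-2.0600, -2.7100, 1.6100)
q' = (0.6906, 0.0317, 0.7188, -0.0740)
v' = (-1.8000, -1.3200, -1.4400)
ω' = (1.2785, 0.3483, -0.6600)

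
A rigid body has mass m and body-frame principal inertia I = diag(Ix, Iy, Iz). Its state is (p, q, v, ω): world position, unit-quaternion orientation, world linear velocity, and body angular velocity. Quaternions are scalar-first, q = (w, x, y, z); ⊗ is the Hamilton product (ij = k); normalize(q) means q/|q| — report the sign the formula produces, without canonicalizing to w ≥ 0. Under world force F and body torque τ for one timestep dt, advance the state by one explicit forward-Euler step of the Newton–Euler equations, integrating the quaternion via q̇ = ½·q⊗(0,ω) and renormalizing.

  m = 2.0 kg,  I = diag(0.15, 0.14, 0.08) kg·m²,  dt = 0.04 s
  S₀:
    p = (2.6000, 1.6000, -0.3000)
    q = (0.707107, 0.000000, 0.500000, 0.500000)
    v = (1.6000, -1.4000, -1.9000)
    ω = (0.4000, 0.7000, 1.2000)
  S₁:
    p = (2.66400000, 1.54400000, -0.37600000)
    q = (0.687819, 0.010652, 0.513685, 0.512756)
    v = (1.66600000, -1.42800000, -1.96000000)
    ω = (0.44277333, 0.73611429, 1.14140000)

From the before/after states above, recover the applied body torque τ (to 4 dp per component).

τ = (0.1100, 0.1600, -0.1200)

Δω = ω₁−ω₀ = (0.04277333, 0.03611429, -0.05860000)
precession coupling = (-0.0504, 0.0336, -0.0028)
τ = I·(Δω/dt) + ω₀×(Iω₀) = (0.1100, 0.1600, -0.1200)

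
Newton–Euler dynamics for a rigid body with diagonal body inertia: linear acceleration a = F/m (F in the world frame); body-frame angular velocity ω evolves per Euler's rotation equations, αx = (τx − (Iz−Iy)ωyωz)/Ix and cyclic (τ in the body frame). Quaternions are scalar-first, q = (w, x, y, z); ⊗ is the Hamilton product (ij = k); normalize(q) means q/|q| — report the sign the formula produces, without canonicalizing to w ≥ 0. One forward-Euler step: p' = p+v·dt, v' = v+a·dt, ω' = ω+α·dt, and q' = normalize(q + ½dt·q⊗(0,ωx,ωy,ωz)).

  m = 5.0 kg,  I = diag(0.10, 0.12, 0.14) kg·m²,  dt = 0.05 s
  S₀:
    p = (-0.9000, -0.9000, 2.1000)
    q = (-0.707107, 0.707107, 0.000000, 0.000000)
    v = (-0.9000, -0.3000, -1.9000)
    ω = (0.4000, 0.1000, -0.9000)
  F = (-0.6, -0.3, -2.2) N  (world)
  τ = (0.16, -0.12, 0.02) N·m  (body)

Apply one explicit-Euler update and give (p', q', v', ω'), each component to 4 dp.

p' = (-0.9450, -0.9150, 2.0050)
q' = (-0.7140, 0.6998, 0.0141, 0.0177)
v' = (-0.9060, -0.3030, -1.9220)
ω' = (0.4809, 0.0440, -0.8931)

(τ − ω×Iω)/I = (1.6180, -1.1200, 0.1371)
new body rate ω' = (0.4809, 0.0440, -0.8931)
q⊗(0,ω) = (-0.2828428, -0.2828428, 0.5656856, 0.7071070)
updated quaternion q' = (-0.7140, 0.6998, 0.0141, 0.0177)
linear accel F/m = (-0.1200, -0.0600, -0.4400)
p' = p + v·dt = (-0.9450, -0.9150, 2.0050)
v + (F/m)dt = (-0.9060, -0.3030, -1.9220)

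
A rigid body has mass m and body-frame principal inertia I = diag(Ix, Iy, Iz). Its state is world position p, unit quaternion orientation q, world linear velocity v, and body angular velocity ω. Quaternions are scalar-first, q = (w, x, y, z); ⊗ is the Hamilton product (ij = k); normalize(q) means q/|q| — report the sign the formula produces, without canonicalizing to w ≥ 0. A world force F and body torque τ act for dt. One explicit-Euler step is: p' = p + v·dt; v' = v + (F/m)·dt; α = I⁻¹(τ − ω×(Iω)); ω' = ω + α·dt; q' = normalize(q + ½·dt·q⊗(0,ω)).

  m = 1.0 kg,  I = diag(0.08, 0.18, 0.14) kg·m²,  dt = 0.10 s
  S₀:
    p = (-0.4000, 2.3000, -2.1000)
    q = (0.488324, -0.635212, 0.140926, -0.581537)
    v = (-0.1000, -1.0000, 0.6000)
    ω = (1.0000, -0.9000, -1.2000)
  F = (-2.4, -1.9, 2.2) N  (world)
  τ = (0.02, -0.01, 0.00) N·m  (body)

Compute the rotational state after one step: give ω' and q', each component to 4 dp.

gyro term ω×Iω = (-0.0432, 0.0720, -0.0900)
angular accel α = (0.7900, -0.4556, 0.6429)
new body rate ω' = (1.0790, -0.9456, -1.1357)
2q̇ = q⊗(0,ω) = (0.0642010, -0.2041705, -1.7832830, -0.1552240)
updated quaternion q' = (0.4895, -0.6428, 0.0516, -0.5869)

ω' = (1.0790, -0.9456, -1.1357)
q' = (0.4895, -0.6428, 0.0516, -0.5869)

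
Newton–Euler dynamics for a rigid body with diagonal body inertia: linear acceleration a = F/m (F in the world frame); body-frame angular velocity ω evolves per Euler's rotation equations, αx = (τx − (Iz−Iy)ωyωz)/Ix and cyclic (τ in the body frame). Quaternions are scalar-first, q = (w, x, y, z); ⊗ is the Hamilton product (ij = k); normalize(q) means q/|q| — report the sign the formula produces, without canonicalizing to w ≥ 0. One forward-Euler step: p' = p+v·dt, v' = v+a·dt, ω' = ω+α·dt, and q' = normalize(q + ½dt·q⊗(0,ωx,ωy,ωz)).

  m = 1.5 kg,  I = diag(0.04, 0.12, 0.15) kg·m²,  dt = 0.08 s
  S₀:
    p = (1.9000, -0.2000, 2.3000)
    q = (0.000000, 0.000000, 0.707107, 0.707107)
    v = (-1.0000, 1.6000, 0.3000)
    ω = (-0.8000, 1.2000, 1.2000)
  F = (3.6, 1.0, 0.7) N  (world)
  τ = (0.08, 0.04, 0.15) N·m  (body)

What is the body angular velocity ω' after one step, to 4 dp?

α = I⁻¹(τ − ω×Iω) = (0.9200, -0.5467, 1.5120)
ω + α·dt = (-0.7264, 1.1563, 1.3210)

ω' = (-0.7264, 1.1563, 1.3210)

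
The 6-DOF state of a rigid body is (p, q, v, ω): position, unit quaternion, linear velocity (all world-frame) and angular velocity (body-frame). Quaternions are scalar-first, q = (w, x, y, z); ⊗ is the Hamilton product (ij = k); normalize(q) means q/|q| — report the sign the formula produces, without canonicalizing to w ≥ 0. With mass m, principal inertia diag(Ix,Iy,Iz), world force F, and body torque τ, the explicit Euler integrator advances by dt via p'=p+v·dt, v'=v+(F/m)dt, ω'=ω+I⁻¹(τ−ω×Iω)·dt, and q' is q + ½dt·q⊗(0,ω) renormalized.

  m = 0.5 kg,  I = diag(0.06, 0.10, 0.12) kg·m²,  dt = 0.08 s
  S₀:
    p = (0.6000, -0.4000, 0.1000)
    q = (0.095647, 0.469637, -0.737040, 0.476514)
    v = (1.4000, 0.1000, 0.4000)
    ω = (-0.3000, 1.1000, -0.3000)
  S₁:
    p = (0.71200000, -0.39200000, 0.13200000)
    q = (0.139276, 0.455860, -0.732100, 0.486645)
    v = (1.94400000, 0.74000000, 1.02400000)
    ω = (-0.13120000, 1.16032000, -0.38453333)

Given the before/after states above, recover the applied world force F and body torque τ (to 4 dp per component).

F = (3.4000, 4.0000, 3.9000)
τ = (0.1200, 0.0700, -0.1400)

v₁ − v₀ = (0.54400000, 0.64000000, 0.62400000)
F = m·Δv/dt = (3.4000, 4.0000, 3.9000)
Δω = ω₁−ω₀ = (0.16880000, 0.06032000, -0.08453333)
τ = I·(Δω/dt) + ω₀×(Iω₀) = (0.1200, 0.0700, -0.1400)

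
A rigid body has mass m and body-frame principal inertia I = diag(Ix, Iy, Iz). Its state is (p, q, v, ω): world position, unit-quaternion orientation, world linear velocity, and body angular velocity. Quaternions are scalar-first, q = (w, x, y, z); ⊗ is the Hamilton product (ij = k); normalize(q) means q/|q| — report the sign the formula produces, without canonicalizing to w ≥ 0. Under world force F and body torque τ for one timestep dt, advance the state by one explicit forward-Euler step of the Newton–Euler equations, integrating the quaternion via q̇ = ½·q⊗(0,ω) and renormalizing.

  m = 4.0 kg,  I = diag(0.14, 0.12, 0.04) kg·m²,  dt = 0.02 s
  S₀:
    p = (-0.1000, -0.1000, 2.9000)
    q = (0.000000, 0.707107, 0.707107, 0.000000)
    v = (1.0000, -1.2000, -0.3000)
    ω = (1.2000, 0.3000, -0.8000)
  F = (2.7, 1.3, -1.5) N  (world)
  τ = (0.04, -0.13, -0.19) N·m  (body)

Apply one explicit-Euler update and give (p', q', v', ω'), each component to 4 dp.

gyro term ω×Iω = (0.0192, -0.0960, -0.0072)
angular accel α = (0.1486, -0.2833, -4.5700)
new body rate ω' = (1.2030, 0.2943, -0.8914)
Hamilton product q⊗(0,ω) = (-1.0606605, -0.5656856, 0.5656856, -0.6363963)
q + ½dt·q⊗(0,ω), renormalized = (-0.0106, 0.7014, 0.7127, -0.0064)
linear accel F/m = (0.6750, 0.3250, -0.3750)
p + v·dt = (-0.0800, -0.1240, 2.8940)
new velocity v' = (1.0135, -1.1935, -0.3075)

p' = (-0.0800, -0.1240, 2.8940)
q' = (-0.0106, 0.7014, 0.7127, -0.0064)
v' = (1.0135, -1.1935, -0.3075)
ω' = (1.2030, 0.2943, -0.8914)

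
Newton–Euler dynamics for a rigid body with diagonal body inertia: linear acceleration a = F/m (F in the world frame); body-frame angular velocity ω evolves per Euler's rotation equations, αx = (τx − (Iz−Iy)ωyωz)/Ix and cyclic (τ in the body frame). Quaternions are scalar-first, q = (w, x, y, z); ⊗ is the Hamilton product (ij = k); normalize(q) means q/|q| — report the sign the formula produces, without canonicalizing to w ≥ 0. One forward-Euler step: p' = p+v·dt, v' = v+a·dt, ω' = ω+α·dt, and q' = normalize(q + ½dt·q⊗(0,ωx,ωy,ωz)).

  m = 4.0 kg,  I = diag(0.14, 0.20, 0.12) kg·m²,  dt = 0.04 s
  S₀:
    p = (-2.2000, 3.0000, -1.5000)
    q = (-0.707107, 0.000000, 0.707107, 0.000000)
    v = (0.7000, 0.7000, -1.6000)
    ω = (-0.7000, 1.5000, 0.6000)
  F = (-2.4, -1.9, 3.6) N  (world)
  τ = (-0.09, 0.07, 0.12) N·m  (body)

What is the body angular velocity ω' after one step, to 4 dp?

ω' = (-0.7051, 1.5157, 0.6610)

precession coupling ω×(Iω) = (-0.0720, -0.0084, -0.0630)
(τ − ω×Iω)/I = (-0.1286, 0.3920, 1.5250)
ω' = ω + α·dt = (-0.7051, 1.5157, 0.6610)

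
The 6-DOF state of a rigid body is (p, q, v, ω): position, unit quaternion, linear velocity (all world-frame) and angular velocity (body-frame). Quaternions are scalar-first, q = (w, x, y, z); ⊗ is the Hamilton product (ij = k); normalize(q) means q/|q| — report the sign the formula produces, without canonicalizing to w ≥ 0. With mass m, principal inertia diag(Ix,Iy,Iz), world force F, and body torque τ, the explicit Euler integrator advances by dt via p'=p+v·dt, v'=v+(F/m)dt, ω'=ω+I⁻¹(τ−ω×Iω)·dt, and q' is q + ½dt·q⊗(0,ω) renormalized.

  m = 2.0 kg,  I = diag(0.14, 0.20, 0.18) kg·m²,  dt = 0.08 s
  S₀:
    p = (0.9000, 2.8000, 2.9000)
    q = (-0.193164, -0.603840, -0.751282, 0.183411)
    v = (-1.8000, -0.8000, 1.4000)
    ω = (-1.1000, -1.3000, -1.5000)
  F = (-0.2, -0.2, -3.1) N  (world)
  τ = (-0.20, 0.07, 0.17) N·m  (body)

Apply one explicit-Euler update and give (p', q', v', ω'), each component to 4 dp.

p' = (0.7560, 2.7360, 3.0120)
q' = (-0.2468, -0.5385, -0.7823, 0.1926)
v' = (-1.8080, -0.8080, 1.2760)
ω' = (-1.1920, -1.2456, -1.4626)

α = I⁻¹(τ − ω×Iω) = (-1.1500, 0.6800, 0.4678)
ω' = ω + α·dt = (-1.1920, -1.2456, -1.4626)
2q̇ = q⊗(0,ω) = (-1.3657741, 1.5778377, -0.8563989, 0.2483278)
q + ½dt·q⊗(0,ω), renormalized = (-0.2468, -0.5385, -0.7823, 0.1926)
linear accel F/m = (-0.1000, -0.1000, -1.5500)
new position p' = (0.7560, 2.7360, 3.0120)
new velocity v' = (-1.8080, -0.8080, 1.2760)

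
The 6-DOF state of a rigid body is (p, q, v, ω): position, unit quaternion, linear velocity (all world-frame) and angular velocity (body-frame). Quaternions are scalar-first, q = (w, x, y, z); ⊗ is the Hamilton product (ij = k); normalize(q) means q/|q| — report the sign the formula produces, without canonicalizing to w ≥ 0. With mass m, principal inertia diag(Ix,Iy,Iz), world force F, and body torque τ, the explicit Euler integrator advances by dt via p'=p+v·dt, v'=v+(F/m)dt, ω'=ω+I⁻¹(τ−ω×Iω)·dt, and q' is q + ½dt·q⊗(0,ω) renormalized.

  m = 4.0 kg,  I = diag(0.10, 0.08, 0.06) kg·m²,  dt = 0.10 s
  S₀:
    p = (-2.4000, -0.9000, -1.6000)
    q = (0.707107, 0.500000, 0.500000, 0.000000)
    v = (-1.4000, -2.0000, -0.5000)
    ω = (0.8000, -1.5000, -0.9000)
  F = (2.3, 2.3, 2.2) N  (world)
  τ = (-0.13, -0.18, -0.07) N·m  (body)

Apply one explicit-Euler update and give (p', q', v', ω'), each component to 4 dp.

α = I⁻¹(τ − ω×Iω) = (-1.0300, -1.8900, -1.5667)
ω + α·dt = (0.6970, -1.6890, -1.0567)
q⊗(0,ω) = (0.3500000, 0.1156856, -0.6106605, -1.7863963)
q' = normalize(q + ½dt·q⊗(0,ω)) = (0.7213, 0.5035, 0.4673, -0.0889)
a = F/m = (0.5750, 0.5750, 0.5500)
new position p' = (-2.5400, -1.1000, -1.6500)
v + (F/m)dt = (-1.3425, -1.9425, -0.4450)

p' = (-2.5400, -1.1000, -1.6500)
q' = (0.7213, 0.5035, 0.4673, -0.0889)
v' = (-1.3425, -1.9425, -0.4450)
ω' = (0.6970, -1.6890, -1.0567)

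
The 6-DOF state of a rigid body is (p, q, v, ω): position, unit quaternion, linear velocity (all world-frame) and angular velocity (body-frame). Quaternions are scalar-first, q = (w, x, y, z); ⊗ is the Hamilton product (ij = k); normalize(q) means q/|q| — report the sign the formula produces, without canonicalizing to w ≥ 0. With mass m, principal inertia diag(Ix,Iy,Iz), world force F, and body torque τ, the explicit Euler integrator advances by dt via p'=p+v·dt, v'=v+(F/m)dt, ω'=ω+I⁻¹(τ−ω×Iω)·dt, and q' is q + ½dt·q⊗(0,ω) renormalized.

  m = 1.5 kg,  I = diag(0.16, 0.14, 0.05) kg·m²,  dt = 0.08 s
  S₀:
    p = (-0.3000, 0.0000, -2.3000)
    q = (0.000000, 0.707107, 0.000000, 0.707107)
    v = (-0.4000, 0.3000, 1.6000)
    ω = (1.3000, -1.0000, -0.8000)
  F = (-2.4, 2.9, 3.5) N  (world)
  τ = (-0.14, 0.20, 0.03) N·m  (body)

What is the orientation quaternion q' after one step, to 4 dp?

q⊗(0,ω) = (-0.3535535, 0.7071070, 1.4849247, -0.7071070)
updated quaternion q' = (-0.0141, 0.7334, 0.0592, 0.6770)

q' = (-0.0141, 0.7334, 0.0592, 0.6770)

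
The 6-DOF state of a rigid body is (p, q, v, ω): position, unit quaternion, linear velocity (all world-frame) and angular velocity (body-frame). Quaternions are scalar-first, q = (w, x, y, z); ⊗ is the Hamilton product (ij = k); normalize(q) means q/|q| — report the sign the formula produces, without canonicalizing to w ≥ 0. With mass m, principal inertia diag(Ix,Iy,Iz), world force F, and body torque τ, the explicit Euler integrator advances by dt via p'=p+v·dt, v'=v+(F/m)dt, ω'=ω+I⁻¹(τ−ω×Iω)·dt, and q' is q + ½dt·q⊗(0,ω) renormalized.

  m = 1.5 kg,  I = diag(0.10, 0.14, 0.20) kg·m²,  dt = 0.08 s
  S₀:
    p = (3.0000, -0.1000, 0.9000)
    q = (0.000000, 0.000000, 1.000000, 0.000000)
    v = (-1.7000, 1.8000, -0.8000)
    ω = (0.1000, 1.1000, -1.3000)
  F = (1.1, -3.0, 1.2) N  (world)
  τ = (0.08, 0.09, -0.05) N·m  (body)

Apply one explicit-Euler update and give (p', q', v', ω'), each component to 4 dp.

p' = (2.8640, 0.0440, 0.8360)
q' = (-0.0439, -0.0519, 0.9977, -0.0040)
v' = (-1.6413, 1.6400, -0.7360)
ω' = (0.2326, 1.1440, -1.3218)

a = (0.7333, -2.0000, 0.8000)
new position p' = (2.8640, 0.0440, 0.8360)
v' = v + a·dt = (-1.6413, 1.6400, -0.7360)
(τ − ω×Iω)/I = (1.6580, 0.5500, -0.2720)
ω' = ω + α·dt = (0.2326, 1.1440, -1.3218)
Hamilton product q⊗(0,ω) = (-1.1000000, -1.3000000, 0.0000000, -0.1000000)
updated quaternion q' = (-0.0439, -0.0519, 0.9977, -0.0040)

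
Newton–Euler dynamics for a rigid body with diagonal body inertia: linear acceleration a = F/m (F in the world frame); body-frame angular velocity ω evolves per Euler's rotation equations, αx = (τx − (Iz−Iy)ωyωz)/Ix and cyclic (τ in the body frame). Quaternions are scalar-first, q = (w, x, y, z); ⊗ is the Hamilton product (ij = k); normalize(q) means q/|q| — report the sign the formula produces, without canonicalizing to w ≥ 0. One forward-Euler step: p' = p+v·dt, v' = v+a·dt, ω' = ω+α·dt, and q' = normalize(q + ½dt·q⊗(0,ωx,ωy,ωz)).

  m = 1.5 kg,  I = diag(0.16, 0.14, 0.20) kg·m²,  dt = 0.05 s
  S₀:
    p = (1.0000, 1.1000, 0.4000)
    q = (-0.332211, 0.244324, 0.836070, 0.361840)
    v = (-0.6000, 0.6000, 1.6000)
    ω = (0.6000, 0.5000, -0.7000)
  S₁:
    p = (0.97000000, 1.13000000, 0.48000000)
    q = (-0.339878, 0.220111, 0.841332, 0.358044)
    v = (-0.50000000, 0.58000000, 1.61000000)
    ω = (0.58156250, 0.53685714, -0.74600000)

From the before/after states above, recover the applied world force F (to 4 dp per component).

F = (3.0000, -0.6000, 0.3000)

velocity change Δv = (0.10000000, -0.02000000, 0.01000000)
m·(v₁−v₀)/dt = (3.0000, -0.6000, 0.3000)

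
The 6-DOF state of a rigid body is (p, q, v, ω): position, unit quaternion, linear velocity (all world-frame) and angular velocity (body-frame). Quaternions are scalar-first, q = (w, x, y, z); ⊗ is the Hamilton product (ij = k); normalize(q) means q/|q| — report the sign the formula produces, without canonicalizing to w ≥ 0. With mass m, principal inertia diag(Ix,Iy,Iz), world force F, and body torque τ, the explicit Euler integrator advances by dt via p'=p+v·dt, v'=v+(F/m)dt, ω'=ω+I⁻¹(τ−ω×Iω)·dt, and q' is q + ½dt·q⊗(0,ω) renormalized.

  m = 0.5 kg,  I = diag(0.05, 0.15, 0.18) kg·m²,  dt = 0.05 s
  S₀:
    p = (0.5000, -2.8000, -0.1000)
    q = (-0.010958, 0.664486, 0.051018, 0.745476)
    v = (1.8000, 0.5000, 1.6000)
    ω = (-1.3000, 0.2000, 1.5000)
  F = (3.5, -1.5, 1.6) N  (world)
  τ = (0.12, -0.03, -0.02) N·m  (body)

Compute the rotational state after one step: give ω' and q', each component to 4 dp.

ω' = (-1.1890, 0.1055, 1.5017)
q' = (-0.0176, 0.6622, 0.0018, 0.7491)

precession coupling ω×(Iω) = (0.0090, 0.2535, -0.0260)
angular accel α = (2.2200, -1.8900, 0.0333)
ω + α·dt = (-1.1890, 0.1055, 1.5017)
Hamilton product q⊗(0,ω) = (-0.2645858, -0.0583228, -1.9680394, 0.1827836)
q' = normalize(q + ½dt·q⊗(0,ω)) = (-0.0176, 0.6622, 0.0018, 0.7491)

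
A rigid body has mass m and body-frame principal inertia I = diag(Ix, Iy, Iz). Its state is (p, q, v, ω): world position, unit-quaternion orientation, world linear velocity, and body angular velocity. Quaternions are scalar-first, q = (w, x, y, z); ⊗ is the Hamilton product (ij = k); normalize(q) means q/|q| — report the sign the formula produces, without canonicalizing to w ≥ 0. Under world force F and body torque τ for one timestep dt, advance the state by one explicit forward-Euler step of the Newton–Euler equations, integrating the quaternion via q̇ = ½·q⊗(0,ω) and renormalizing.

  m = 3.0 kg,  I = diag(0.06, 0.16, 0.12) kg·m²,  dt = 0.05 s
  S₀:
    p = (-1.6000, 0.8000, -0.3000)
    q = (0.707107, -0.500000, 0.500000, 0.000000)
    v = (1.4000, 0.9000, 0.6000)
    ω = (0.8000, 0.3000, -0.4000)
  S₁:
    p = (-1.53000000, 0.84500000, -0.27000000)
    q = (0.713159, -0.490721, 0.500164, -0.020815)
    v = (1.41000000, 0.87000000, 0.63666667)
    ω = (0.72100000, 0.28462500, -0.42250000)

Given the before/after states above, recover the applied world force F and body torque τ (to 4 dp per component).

F = (0.6000, -1.8000, 2.2000)
τ = (-0.0900, -0.0300, -0.0300)

rate change Δω = (-0.07900000, -0.01537500, -0.02250000)
gyro term ω₀×Iω₀ = (0.0048, 0.0192, 0.0240)
τ = I·(Δω/dt) + ω₀×(Iω₀) = (-0.0900, -0.0300, -0.0300)
Δv = v₁−v₀ = (0.01000000, -0.03000000, 0.03666667)
m·(v₁−v₀)/dt = (0.6000, -1.8000, 2.2000)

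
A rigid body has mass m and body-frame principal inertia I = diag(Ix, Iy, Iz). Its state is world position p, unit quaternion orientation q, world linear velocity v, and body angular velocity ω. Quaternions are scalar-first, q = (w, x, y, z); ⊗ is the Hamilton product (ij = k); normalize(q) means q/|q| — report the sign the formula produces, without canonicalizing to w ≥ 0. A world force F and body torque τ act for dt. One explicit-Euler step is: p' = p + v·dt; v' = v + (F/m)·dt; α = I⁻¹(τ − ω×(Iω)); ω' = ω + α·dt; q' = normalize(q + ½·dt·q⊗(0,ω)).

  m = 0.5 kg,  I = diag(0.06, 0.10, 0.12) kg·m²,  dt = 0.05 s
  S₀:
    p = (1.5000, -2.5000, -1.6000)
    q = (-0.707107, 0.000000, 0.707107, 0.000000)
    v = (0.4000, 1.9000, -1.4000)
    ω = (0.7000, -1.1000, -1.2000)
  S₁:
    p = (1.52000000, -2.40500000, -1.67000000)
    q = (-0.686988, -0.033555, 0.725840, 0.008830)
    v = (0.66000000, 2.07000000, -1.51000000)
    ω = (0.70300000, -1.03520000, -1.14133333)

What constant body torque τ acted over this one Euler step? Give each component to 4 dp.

τ = (0.0300, 0.1800, 0.1100)

Δω = ω₁−ω₀ = (0.00300000, 0.06480000, 0.05866667)
applied torque τ = (0.0300, 0.1800, 0.1100)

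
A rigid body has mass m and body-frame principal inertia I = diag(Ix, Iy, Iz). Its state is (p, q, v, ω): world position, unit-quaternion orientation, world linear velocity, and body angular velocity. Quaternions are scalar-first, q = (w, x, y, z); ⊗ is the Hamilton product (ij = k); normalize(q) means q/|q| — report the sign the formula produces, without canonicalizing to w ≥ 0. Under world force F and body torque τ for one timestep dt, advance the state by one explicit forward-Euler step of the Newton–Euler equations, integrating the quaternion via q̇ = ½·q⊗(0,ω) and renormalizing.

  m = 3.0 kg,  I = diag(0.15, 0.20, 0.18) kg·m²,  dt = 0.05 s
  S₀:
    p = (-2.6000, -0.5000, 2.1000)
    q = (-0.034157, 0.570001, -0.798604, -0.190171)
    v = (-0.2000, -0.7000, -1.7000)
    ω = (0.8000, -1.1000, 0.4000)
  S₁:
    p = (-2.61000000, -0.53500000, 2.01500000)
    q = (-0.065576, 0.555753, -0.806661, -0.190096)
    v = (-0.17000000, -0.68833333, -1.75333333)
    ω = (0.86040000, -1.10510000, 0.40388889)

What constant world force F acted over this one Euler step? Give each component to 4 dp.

velocity change Δv = (0.03000000, 0.01166667, -0.05333333)
applied force F = (1.8000, 0.7000, -3.2000)

F = (1.8000, 0.7000, -3.2000)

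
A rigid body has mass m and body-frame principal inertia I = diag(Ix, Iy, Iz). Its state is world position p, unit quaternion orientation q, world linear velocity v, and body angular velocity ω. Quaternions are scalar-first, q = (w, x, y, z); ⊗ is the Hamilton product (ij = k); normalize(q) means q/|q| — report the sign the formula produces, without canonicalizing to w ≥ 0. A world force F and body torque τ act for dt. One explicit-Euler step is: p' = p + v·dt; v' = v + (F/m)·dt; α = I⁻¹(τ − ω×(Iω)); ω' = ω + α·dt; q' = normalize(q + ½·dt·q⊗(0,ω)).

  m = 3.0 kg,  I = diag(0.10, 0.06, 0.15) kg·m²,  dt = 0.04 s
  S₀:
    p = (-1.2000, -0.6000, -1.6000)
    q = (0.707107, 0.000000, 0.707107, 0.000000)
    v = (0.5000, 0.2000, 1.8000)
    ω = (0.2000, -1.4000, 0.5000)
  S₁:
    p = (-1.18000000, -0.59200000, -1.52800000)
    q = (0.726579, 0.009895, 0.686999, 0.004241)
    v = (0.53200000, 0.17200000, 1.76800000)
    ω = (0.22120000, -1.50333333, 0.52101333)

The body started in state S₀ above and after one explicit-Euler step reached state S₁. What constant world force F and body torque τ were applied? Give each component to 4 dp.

F = (2.4000, -2.1000, -2.4000)
τ = (-0.0100, -0.1600, 0.0900)

ω₁ − ω₀ = (0.02120000, -0.10333333, 0.02101333)
ω₀×(Iω₀) = (-0.0630, -0.0050, 0.0112)
τ = I·(Δω/dt) + ω₀×(Iω₀) = (-0.0100, -0.1600, 0.0900)
v₁ − v₀ = (0.03200000, -0.02800000, -0.03200000)
F = m·Δv/dt = (2.4000, -2.1000, -2.4000)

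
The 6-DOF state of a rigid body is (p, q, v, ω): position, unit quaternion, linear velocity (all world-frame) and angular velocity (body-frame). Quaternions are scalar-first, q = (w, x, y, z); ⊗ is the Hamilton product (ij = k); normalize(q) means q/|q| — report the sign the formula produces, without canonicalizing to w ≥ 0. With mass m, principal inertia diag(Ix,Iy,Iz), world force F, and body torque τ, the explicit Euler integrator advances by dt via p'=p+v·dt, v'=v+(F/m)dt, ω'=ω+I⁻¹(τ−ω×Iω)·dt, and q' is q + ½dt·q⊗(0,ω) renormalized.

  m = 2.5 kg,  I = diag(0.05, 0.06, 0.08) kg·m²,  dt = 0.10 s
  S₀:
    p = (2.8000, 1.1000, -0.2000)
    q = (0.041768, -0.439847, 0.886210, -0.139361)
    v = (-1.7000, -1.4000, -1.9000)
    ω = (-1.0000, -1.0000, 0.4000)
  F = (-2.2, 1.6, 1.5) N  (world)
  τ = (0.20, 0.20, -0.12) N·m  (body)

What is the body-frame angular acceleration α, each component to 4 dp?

precession coupling ω×(Iω) = (-0.0080, 0.0120, 0.0100)
α = I⁻¹(τ − ω×Iω) = (4.1600, 3.1333, -1.6250)

α = (4.1600, 3.1333, -1.6250)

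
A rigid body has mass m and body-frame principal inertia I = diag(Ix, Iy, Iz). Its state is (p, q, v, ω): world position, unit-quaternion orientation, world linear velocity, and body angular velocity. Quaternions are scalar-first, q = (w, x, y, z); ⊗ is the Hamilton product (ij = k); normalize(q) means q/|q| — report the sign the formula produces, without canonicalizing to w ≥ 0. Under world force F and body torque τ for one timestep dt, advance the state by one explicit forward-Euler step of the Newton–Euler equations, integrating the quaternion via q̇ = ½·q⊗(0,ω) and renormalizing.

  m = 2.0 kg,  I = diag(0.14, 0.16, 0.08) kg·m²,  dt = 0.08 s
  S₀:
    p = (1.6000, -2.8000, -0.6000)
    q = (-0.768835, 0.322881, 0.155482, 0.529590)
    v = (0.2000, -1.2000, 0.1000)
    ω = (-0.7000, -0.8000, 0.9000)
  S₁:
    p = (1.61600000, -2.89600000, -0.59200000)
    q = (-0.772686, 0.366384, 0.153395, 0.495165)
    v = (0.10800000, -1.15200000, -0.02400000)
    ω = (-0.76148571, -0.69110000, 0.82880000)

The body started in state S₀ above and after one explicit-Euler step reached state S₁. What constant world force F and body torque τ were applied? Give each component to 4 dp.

F = (-2.3000, 1.2000, -3.1000)
τ = (-0.0500, 0.1800, -0.0600)

Δω = ω₁−ω₀ = (-0.06148571, 0.10890000, -0.07120000)
τ = I·(Δω/dt) + ω₀×(Iω₀) = (-0.0500, 0.1800, -0.0600)
Δv = v₁−v₀ = (-0.09200000, 0.04800000, -0.12400000)
m·(v₁−v₀)/dt = (-2.3000, 1.2000, -3.1000)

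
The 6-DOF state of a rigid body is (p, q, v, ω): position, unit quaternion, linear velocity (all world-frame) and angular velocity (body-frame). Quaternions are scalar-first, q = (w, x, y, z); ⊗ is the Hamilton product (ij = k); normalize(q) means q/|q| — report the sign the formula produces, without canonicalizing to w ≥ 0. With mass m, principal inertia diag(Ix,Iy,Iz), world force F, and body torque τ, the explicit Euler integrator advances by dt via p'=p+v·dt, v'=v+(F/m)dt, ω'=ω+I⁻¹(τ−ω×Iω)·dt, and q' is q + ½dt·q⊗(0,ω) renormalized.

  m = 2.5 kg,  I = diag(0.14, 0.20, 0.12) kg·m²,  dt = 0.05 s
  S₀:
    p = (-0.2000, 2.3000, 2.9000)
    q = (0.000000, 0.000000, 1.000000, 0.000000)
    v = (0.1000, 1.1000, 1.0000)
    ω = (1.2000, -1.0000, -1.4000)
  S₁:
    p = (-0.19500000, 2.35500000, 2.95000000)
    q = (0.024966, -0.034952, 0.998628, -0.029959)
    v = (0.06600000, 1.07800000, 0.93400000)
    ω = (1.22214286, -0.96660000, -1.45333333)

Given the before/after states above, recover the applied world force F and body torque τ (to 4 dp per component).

F = (-1.7000, -1.1000, -3.3000)
τ = (-0.0500, 0.1000, -0.2000)

velocity change Δv = (-0.03400000, -0.02200000, -0.06600000)
applied force F = (-1.7000, -1.1000, -3.3000)
rate change Δω = (0.02214286, 0.03340000, -0.05333333)
gyro term ω₀×Iω₀ = (-0.1120, -0.0336, -0.0720)
τ = I·(Δω/dt) + ω₀×(Iω₀) = (-0.0500, 0.1000, -0.2000)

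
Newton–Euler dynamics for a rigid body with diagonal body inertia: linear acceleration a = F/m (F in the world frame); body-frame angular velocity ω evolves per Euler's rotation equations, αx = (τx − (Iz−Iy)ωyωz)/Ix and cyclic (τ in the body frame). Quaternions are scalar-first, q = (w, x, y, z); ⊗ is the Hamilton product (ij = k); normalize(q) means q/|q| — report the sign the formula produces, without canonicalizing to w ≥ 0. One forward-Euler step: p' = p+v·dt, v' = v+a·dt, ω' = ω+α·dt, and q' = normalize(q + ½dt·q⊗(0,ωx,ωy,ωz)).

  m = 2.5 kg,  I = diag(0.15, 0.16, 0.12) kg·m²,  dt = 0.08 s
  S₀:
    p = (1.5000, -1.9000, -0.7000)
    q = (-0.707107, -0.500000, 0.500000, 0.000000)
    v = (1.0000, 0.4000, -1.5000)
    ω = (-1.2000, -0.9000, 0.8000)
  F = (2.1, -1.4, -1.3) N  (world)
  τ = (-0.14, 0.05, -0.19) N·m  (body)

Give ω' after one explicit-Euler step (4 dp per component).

gyro term ω×Iω = (0.0288, -0.0288, 0.0108)
α = I⁻¹(τ − ω×Iω) = (-1.1253, 0.4925, -1.6733)
ω + α·dt = (-1.2900, -0.8606, 0.6661)

ω' = (-1.2900, -0.8606, 0.6661)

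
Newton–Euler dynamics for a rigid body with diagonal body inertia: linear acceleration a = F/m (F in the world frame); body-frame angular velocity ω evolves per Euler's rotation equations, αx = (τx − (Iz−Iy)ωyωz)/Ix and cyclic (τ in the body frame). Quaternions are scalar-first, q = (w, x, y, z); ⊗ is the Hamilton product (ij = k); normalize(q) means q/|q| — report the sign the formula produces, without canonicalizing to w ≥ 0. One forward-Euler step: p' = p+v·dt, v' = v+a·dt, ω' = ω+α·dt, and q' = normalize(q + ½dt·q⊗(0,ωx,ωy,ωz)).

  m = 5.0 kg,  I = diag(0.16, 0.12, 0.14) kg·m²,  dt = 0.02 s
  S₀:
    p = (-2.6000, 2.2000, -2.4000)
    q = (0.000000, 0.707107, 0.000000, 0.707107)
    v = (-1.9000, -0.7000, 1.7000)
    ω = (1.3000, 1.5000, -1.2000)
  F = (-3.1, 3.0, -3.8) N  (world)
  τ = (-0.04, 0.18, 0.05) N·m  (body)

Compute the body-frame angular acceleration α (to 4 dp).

α = (-0.0250, 1.7600, 0.9143)

gyro term ω×Iω = (-0.0360, -0.0312, -0.0780)
angular accel α = (-0.0250, 1.7600, 0.9143)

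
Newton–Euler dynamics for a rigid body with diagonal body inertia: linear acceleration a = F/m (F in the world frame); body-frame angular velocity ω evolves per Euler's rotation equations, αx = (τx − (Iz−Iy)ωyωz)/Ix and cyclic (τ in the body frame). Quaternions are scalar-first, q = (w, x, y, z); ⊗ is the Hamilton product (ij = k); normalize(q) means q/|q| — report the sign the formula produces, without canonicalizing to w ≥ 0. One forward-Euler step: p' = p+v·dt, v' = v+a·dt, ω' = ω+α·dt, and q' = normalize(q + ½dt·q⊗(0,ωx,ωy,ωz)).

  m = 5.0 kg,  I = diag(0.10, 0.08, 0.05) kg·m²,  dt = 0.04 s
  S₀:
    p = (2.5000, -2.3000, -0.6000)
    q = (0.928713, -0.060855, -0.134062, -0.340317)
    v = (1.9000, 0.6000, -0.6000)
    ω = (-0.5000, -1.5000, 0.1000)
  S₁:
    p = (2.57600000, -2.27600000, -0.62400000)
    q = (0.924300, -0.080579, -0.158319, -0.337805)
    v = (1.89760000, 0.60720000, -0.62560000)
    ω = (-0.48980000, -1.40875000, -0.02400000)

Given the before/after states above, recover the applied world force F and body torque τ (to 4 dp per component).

Δω = ω₁−ω₀ = (0.01020000, 0.09125000, -0.12400000)
I·α + gyro = (0.0300, 0.1800, -0.1700)
v₁ − v₀ = (-0.00240000, 0.00720000, -0.02560000)
applied force F = (-0.3000, 0.9000, -3.2000)

F = (-0.3000, 0.9000, -3.2000)
τ = (0.0300, 0.1800, -0.1700)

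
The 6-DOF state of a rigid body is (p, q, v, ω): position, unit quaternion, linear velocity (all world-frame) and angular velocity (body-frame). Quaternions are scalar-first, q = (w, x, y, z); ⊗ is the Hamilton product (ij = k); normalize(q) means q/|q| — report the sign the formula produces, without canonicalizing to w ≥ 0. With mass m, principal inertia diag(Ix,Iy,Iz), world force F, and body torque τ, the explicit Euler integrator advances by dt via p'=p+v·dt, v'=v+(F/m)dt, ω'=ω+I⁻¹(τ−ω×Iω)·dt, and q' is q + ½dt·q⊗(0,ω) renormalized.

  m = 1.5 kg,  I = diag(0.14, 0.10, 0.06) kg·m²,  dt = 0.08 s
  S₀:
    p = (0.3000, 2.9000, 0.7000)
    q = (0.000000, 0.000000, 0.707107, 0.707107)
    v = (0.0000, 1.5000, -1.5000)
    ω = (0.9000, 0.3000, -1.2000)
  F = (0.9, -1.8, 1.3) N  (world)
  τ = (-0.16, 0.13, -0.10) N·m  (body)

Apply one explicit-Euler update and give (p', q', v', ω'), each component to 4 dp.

p' = (0.3000, 3.0200, 0.5800)
q' = (0.0254, -0.0423, 0.7312, 0.6804)
v' = (0.0480, 1.4040, -1.4307)
ω' = (0.8003, 0.4731, -1.3189)

p' = p + v·dt = (0.3000, 3.0200, 0.5800)
v + (F/m)dt = (0.0480, 1.4040, -1.4307)
precession coupling ω×(Iω) = (0.0144, -0.0864, -0.0108)
α = I⁻¹(τ − ω×Iω) = (-1.2457, 2.1640, -1.4867)
ω' = ω + α·dt = (0.8003, 0.4731, -1.3189)
q⊗(0,ω) = (0.6363963, -1.0606605, 0.6363963, -0.6363963)
q + ½dt·q⊗(0,ω), renormalized = (0.0254, -0.0423, 0.7312, 0.6804)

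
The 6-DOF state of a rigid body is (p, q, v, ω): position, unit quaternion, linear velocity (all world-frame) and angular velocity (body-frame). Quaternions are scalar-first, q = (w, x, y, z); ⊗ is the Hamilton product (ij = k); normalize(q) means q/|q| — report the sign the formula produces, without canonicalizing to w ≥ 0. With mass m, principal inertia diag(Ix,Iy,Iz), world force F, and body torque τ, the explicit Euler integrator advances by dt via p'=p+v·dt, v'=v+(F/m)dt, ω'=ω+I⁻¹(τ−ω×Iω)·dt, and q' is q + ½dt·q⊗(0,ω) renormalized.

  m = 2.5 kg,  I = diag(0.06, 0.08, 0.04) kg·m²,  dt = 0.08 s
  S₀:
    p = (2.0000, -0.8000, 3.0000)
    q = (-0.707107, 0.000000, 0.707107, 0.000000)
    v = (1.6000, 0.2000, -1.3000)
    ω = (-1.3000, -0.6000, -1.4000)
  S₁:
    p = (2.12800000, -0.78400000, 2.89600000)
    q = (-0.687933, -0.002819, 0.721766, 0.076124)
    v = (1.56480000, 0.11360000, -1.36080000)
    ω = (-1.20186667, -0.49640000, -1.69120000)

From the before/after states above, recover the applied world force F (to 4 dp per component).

Δv = v₁−v₀ = (-0.03520000, -0.08640000, -0.06080000)
m·(v₁−v₀)/dt = (-1.1000, -2.7000, -1.9000)

F = (-1.1000, -2.7000, -1.9000)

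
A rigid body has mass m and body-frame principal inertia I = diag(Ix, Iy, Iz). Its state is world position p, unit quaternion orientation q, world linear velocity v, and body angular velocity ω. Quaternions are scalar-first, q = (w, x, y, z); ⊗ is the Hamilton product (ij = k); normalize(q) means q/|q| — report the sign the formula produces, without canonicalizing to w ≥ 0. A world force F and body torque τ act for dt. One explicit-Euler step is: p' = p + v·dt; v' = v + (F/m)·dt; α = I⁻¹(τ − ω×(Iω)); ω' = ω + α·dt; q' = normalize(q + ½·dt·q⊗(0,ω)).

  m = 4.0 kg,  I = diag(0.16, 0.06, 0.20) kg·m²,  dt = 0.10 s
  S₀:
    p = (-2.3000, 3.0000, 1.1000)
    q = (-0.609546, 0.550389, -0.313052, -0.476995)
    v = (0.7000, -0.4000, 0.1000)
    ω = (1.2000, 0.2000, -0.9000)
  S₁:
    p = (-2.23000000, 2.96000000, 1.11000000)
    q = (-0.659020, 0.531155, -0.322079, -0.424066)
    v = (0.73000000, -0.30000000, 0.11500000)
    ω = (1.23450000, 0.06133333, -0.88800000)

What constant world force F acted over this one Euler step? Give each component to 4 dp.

Δv = v₁−v₀ = (0.03000000, 0.10000000, 0.01500000)
applied force F = (1.2000, 4.0000, 0.6000)

F = (1.2000, 4.0000, 0.6000)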